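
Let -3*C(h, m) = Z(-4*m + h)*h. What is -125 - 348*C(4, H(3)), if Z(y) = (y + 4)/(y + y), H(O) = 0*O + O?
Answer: -9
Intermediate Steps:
H(O) = O (H(O) = 0 + O = O)
Z(y) = (4 + y)/(2*y) (Z(y) = (4 + y)/((2*y)) = (4 + y)*(1/(2*y)) = (4 + y)/(2*y))
C(h, m) = -h*(4 + h - 4*m)/(6*(h - 4*m)) (C(h, m) = -(4 + (-4*m + h))/(2*(-4*m + h))*h/3 = -(4 + (h - 4*m))/(2*(h - 4*m))*h/3 = -(4 + h - 4*m)/(2*(h - 4*m))*h/3 = -h*(4 + h - 4*m)/(6*(h - 4*m)))
-125 - 348*C(4, H(3)) = -125 - 348*(⅙)*4*(-4 - 1*4 + 4*3)/(4 - 4*3) = -125 - 348*(⅙)*4*(-4 - 4 + 12)/(4 - 12) = -125 - 348*(⅙)*4*4/(-8) = -125 - 348*(⅙)*4*(-⅛)*4 = -125 - 348*(-1)/3 = -125 - 116*(-1) = -125 + 116 = -9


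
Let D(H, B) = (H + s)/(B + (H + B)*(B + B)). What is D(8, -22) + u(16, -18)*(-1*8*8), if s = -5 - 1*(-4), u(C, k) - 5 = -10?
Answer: 190087/594 ≈ 320.01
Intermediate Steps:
u(C, k) = -5 (u(C, k) = 5 - 10 = -5)
s = -1 (s = -5 + 4 = -1)
D(H, B) = (-1 + H)/(B + 2*B*(B + H)) (D(H, B) = (H - 1)/(B + (H + B)*(B + B)) = (-1 + H)/(B + (B + H)*(2*B)) = (-1 + H)/(B + 2*B*(B + H)))
D(8, -22) + u(16, -18)*(-1*8*8) = (-1 + 8)/((-22)*(1 + 2*(-22) + 2*8)) - 5*(-1*8)*8 = -1/22*7/(1 - 44 + 16) - (-40)*8 = -1/22*7/(-27) - 5*(-64) = -1/22*(-1/27)*7 + 320 = 7/594 + 320 = 190087/594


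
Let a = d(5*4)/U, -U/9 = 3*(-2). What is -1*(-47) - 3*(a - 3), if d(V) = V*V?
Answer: 304/9 ≈ 33.778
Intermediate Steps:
d(V) = V²
U = 54 (U = -27*(-2) = -9*(-6) = 54)
a = 200/27 (a = (5*4)²/54 = 20²*(1/54) = 400*(1/54) = 200/27 ≈ 7.4074)
-1*(-47) - 3*(a - 3) = -1*(-47) - 3*(200/27 - 3) = 47 - 3*119/27 = 47 - 119/9 = 304/9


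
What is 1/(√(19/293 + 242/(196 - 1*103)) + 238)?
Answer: 6485262/1543419683 - √1980266577/1543419683 ≈ 0.0041730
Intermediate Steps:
1/(√(19/293 + 242/(196 - 1*103)) + 238) = 1/(√(19*(1/293) + 242/(196 - 103)) + 238) = 1/(√(19/293 + 242/93) + 238) = 1/(√(72673/27249) + 238) = 1/(√1980266577/27249 + 238) = 1/(238 + √1980266577/27249)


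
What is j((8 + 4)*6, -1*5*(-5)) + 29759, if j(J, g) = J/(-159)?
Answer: 1577203/53 ≈ 29759.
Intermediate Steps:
j(J, g) = -J/159 (j(J, g) = J*(-1/159) = -J/159)
j((8 + 4)*6, -1*5*(-5)) + 29759 = -(8 + 4)*6/159 + 29759 = -4*6/53 + 29759 = -1/159*72 + 29759 = -24/53 + 29759 = 1577203/53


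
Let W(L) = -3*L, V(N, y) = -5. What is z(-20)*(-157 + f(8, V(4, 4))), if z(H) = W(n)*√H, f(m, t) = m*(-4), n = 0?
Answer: 0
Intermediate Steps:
f(m, t) = -4*m
z(H) = 0 (z(H) = (-3*0)*√H = 0*√H = 0)
z(-20)*(-157 + f(8, V(4, 4))) = 0*(-157 - 4*8) = 0*(-157 - 32) = 0*(-189) = 0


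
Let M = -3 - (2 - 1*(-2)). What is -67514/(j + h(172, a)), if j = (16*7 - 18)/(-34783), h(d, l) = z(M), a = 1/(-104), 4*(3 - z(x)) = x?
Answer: -9393357848/660501 ≈ -14222.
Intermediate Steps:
M = -7 (M = -3 - (2 + 2) = -3 - 1*4 = -3 - 4 = -7)
z(x) = 3 - x/4
a = -1/104 ≈ -0.0096154
h(d, l) = 19/4 (h(d, l) = 3 - ¼*(-7) = 3 + 7/4 = 19/4)
j = -94/34783 (j = (112 - 18)*(-1/34783) = 94*(-1/34783) = -94/34783 ≈ -0.0027025)
-67514/(j + h(172, a)) = -67514/(-94/34783 + 19/4) = -67514/660501/139132 = -67514*139132/660501 = -9393357848/660501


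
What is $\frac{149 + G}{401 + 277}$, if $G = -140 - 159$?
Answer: $- \frac{25}{113} \approx -0.22124$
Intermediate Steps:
$G = -299$
$\frac{149 + G}{401 + 277} = \frac{149 - 299}{401 + 277} = - \frac{150}{678} = \left(-150\right) \frac{1}{678} = - \frac{25}{113}$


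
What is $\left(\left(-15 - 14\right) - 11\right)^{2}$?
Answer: $1600$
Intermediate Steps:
$\left(\left(-15 - 14\right) - 11\right)^{2} = \left(-29 - 11\right)^{2} = \left(-40\right)^{2} = 1600$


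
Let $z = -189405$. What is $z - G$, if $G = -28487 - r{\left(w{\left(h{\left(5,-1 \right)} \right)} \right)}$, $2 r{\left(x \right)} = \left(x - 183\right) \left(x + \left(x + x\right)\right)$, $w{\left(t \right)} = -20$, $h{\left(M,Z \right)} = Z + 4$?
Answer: $-154828$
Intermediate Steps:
$h{\left(M,Z \right)} = 4 + Z$
$r{\left(x \right)} = \frac{3 x \left(-183 + x\right)}{2}$ ($r{\left(x \right)} = \frac{\left(x - 183\right) \left(x + \left(x + x\right)\right)}{2} = \frac{\left(-183 + x\right) \left(x + 2 x\right)}{2} = \frac{\left(-183 + x\right) 3 x}{2} = \frac{3 x \left(-183 + x\right)}{2}$)
$G = -34577$ ($G = -28487 - \frac{3}{2} \left(-20\right) \left(-183 - 20\right) = -28487 - \frac{3}{2} \left(-20\right) \left(-203\right) = -28487 - 6090 = -34577$)
$z - G = -189405 - -34577 = -189405 + 34577 = -154828$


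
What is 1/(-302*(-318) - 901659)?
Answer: -1/805623 ≈ -1.2413e-6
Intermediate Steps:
1/(-302*(-318) - 901659) = 1/(96036 - 901659) = 1/(-805623) = -1/805623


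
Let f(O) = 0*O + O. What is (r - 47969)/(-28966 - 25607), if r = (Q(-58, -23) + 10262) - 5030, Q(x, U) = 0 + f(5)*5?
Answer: 42712/54573 ≈ 0.78266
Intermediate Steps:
f(O) = O (f(O) = 0 + O = O)
Q(x, U) = 25 (Q(x, U) = 0 + 5*5 = 0 + 25 = 25)
r = 5257 (r = (25 + 10262) - 5030 = 10287 - 5030 = 5257)
(r - 47969)/(-28966 - 25607) = (5257 - 47969)/(-28966 - 25607) = -42712/(-54573) = -42712*(-1/54573) = 42712/54573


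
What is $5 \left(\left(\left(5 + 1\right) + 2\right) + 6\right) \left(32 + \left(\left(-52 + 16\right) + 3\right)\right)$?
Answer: $-70$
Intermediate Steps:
$5 \left(\left(\left(5 + 1\right) + 2\right) + 6\right) \left(32 + \left(\left(-52 + 16\right) + 3\right)\right) = 5 \left(\left(6 + 2\right) + 6\right) \left(32 + \left(-36 + 3\right)\right) = 5 \left(8 + 6\right) \left(32 - 33\right) = 5 \cdot 14 \left(-1\right) = 70 \left(-1\right) = -70$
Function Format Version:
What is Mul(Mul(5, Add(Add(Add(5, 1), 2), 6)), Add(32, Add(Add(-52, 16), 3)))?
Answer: -70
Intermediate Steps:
Mul(Mul(5, Add(Add(Add(5, 1), 2), 6)), Add(32, Add(Add(-52, 16), 3))) = Mul(Mul(5, Add(Add(6, 2), 6)), Add(32, Add(-36, 3))) = Mul(Mul(5, Add(8, 6)), Add(32, -33)) = Mul(Mul(5, 14), -1) = Mul(70, -1) = -70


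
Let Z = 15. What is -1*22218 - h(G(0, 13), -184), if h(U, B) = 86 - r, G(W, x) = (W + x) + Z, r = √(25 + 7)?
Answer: -22304 + 4*√2 ≈ -22298.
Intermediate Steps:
r = 4*√2 (r = √32 = 4*√2 ≈ 5.6569)
G(W, x) = 15 + W + x (G(W, x) = (W + x) + 15 = 15 + W + x)
h(U, B) = 86 - 4*√2
-1*22218 - h(G(0, 13), -184) = -1*22218 - (86 - 4*√2) = -22218 + (-86 + 4*√2) = -22304 + 4*√2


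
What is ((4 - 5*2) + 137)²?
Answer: 17161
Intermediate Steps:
((4 - 5*2) + 137)² = ((4 - 10) + 137)² = (-6 + 137)² = 131² = 17161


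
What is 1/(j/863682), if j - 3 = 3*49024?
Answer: 287894/49025 ≈ 5.8724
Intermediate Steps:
j = 147075 (j = 3 + 3*49024 = 3 + 147072 = 147075)
1/(j/863682) = 1/(147075/863682) = 1/(147075*(1/863682)) = 1/(49025/287894) = 287894/49025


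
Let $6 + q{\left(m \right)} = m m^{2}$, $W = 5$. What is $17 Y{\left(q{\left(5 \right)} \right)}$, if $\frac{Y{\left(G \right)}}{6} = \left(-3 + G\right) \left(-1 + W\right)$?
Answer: $47328$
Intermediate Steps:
$q{\left(m \right)} = -6 + m^{3}$ ($q{\left(m \right)} = -6 + m m^{2} = -6 + m^{3}$)
$Y{\left(G \right)} = -72 + 24 G$ ($Y{\left(G \right)} = 6 \left(-3 + G\right) \left(-1 + 5\right) = 6 \left(-3 + G\right) 4 = 6 \left(-12 + 4 G\right) = -72 + 24 G$)
$17 Y{\left(q{\left(5 \right)} \right)} = 17 \left(-72 + 24 \left(-6 + 5^{3}\right)\right) = 17 \left(-72 + 24 \left(-6 + 125\right)\right) = 17 \left(-72 + 24 \cdot 119\right) = 17 \left(-72 + 2856\right) = 17 \cdot 2784 = 47328$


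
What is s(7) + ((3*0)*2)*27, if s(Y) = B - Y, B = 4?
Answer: -3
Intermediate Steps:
s(Y) = 4 - Y
s(7) + ((3*0)*2)*27 = (4 - 1*7) + ((3*0)*2)*27 = (4 - 7) + (0*2)*27 = -3 + 0*27 = -3 + 0 = -3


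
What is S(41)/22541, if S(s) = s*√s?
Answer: 41*√41/22541 ≈ 0.011647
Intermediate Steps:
S(s) = s^(3/2)
S(41)/22541 = 41^(3/2)/22541 = (41*√41)*(1/22541) = 41*√41/22541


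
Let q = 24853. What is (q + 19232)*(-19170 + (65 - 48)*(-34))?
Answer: -870590580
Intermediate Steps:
(q + 19232)*(-19170 + (65 - 48)*(-34)) = (24853 + 19232)*(-19170 + (65 - 48)*(-34)) = 44085*(-19170 + 17*(-34)) = 44085*(-19170 - 578) = 44085*(-19748) = -870590580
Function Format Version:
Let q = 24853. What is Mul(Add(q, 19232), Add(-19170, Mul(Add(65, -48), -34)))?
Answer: -870590580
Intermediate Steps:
Mul(Add(q, 19232), Add(-19170, Mul(Add(65, -48), -34))) = Mul(Add(24853, 19232), Add(-19170, Mul(Add(65, -48), -34))) = Mul(44085, Add(-19170, Mul(17, -34))) = Mul(44085, Add(-19170, -578)) = Mul(44085, -19748) = -870590580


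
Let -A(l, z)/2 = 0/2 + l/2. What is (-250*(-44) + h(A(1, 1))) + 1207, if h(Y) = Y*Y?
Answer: 12208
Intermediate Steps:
A(l, z) = -l (A(l, z) = -2*(0/2 + l/2) = -2*(0*(1/2) + l*(1/2)) = -2*(0 + l/2) = -l)
h(Y) = Y**2
(-250*(-44) + h(A(1, 1))) + 1207 = (-250*(-44) + (-1*1)**2) + 1207 = (11000 + (-1)**2) + 1207 = (11000 + 1) + 1207 = 11001 + 1207 = 12208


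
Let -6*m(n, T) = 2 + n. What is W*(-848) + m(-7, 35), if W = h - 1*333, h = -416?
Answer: 3810917/6 ≈ 6.3515e+5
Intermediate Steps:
W = -749 (W = -416 - 1*333 = -416 - 333 = -749)
m(n, T) = -⅓ - n/6 (m(n, T) = -(2 + n)/6 = -⅓ - n/6)
W*(-848) + m(-7, 35) = -749*(-848) + (-⅓ - ⅙*(-7)) = 635152 + (-⅓ + 7/6) = 635152 + ⅚ = 3810917/6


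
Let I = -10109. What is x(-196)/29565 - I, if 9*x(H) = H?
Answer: 2689853069/266085 ≈ 10109.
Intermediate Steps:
x(H) = H/9
x(-196)/29565 - I = ((⅑)*(-196))/29565 - 1*(-10109) = -196/9*1/29565 + 10109 = -196/266085 + 10109 = 2689853069/266085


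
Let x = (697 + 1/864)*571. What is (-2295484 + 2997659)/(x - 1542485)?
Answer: -606679200/988845701 ≈ -0.61352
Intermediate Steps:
x = 343861339/864 (x = (697 + 1/864)*571 = (602209/864)*571 = 343861339/864 ≈ 3.9799e+5)
(-2295484 + 2997659)/(x - 1542485) = (-2295484 + 2997659)/(343861339/864 - 1542485) = 702175/(-988845701/864) = 702175*(-864/988845701) = -606679200/988845701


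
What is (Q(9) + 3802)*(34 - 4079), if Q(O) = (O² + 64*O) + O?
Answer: -18073060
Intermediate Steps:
Q(O) = O² + 65*O
(Q(9) + 3802)*(34 - 4079) = (9*(65 + 9) + 3802)*(34 - 4079) = (9*74 + 3802)*(-4045) = (666 + 3802)*(-4045) = 4468*(-4045) = -18073060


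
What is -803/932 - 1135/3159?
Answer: -3594497/2944188 ≈ -1.2209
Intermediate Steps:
-803/932 - 1135/3159 = -3594497/2944188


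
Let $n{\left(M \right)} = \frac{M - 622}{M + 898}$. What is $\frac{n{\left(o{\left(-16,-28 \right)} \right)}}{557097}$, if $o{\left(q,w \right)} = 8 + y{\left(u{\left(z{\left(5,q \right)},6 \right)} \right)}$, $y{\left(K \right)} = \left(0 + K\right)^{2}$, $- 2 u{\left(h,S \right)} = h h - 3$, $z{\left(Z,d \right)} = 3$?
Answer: $- \frac{121}{101948751} \approx -1.1869 \cdot 10^{-6}$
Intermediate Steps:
$u{\left(h,S \right)} = \frac{3}{2} - \frac{h^{2}}{2}$ ($u{\left(h,S \right)} = - \frac{h h - 3}{2} = - \frac{h^{2} - 3}{2} = - \frac{-3 + h^{2}}{2} = \frac{3}{2} - \frac{h^{2}}{2}$)
$y{\left(K \right)} = K^{2}$
$o{\left(q,w \right)} = 17$ ($o{\left(q,w \right)} = 8 + \left(\frac{3}{2} - \frac{3^{2}}{2}\right)^{2} = 8 + \left(\frac{3}{2} - \frac{9}{2}\right)^{2} = 8 + \left(-3\right)^{2} = 8 + 9 = 17$)
$n{\left(M \right)} = \frac{-622 + M}{898 + M}$
$\frac{n{\left(o{\left(-16,-28 \right)} \right)}}{557097} = \frac{\frac{1}{898 + 17} \left(-622 + 17\right)}{557097} = \frac{1}{915} \left(-605\right) \frac{1}{557097} = \left(- \frac{121}{183}\right) \frac{1}{557097} = - \frac{121}{101948751}$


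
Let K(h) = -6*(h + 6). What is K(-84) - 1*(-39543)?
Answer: 40011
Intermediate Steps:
K(h) = -36 - 6*h (K(h) = -6*(6 + h) = -36 - 6*h)
K(-84) - 1*(-39543) = (-36 - 6*(-84)) - 1*(-39543) = (-36 + 504) + 39543 = 468 + 39543 = 40011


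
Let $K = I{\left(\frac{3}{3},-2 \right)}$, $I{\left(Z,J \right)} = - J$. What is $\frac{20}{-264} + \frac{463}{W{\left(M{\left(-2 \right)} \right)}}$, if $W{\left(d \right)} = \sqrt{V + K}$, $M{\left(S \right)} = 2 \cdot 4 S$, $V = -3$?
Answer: $- \frac{5}{66} - 463 i \approx -0.075758 - 463.0 i$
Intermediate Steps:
$M{\left(S \right)} = 8 S$
$K = 2$ ($K = \left(-1\right) \left(-2\right) = 2$)
$W{\left(d \right)} = i$ ($W{\left(d \right)} = \sqrt{-3 + 2} = \sqrt{-1} = i$)
$\frac{20}{-264} + \frac{463}{W{\left(M{\left(-2 \right)} \right)}} = \frac{20}{-264} + \frac{463}{i} = 20 \left(- \frac{1}{264}\right) + 463 \left(- i\right) = - \frac{5}{66} - 463 i$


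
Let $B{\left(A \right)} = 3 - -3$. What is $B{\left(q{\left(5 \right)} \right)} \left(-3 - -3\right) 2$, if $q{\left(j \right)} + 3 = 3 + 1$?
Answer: $0$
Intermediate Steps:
$q{\left(j \right)} = 1$ ($q{\left(j \right)} = -3 + \left(3 + 1\right) = -3 + 4 = 1$)
$B{\left(A \right)} = 6$ ($B{\left(A \right)} = 3 + 3 = 6$)
$B{\left(q{\left(5 \right)} \right)} \left(-3 - -3\right) 2 = 6 \left(-3 - -3\right) 2 = 6 \left(-3 + 3\right) 2 = 6 \cdot 0 \cdot 2 = 0 \cdot 2 = 0$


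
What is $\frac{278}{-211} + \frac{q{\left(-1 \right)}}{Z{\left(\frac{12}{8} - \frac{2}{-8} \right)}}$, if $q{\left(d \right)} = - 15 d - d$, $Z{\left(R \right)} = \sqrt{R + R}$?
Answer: $- \frac{278}{211} + \frac{16 \sqrt{14}}{7} \approx 7.2348$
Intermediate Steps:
$Z{\left(R \right)} = \sqrt{2} \sqrt{R}$ ($Z{\left(R \right)} = \sqrt{2 R} = \sqrt{2} \sqrt{R}$)
$q{\left(d \right)} = - 16 d$
$\frac{278}{-211} + \frac{q{\left(-1 \right)}}{Z{\left(\frac{12}{8} - \frac{2}{-8} \right)}} = \frac{278}{-211} + \frac{\left(-16\right) \left(-1\right)}{\sqrt{2} \sqrt{\frac{12}{8} - \frac{2}{-8}}} = 278 \left(- \frac{1}{211}\right) + \frac{16}{\sqrt{2} \sqrt{12 \cdot \frac{1}{8} - - \frac{1}{4}}} = - \frac{278}{211} + \frac{16}{\sqrt{2} \sqrt{\frac{3}{2} + \frac{1}{4}}} = - \frac{278}{211} + \frac{16}{\sqrt{2} \sqrt{\frac{7}{4}}} = - \frac{278}{211} + \frac{16}{\sqrt{2} \frac{\sqrt{7}}{2}} = - \frac{278}{211} + \frac{16}{\frac{1}{2} \sqrt{14}} = - \frac{278}{211} + 16 \frac{\sqrt{14}}{7} = - \frac{278}{211} + \frac{16 \sqrt{14}}{7}$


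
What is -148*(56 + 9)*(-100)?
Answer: 962000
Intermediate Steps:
-148*(56 + 9)*(-100) = -148*65*(-100) = -9620*(-100) = 962000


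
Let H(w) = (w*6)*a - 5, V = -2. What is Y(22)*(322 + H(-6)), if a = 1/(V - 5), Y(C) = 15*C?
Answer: 744150/7 ≈ 1.0631e+5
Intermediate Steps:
a = -⅐ (a = 1/(-2 - 5) = 1/(-7) = -⅐ ≈ -0.14286)
H(w) = -5 - 6*w/7 (H(w) = (w*6)*(-⅐) - 5 = (6*w)*(-⅐) - 5 = -6*w/7 - 5 = -5 - 6*w/7)
Y(22)*(322 + H(-6)) = (15*22)*(322 + (-5 - 6/7*(-6))) = 330*(322 + (-5 + 36/7)) = 330*(322 + ⅐) = 330*(2255/7) = 744150/7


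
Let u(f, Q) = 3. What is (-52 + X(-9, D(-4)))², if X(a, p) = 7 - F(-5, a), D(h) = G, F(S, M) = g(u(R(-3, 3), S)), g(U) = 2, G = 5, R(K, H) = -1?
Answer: 2209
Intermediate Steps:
F(S, M) = 2
D(h) = 5
X(a, p) = 5 (X(a, p) = 7 - 1*2 = 7 - 2 = 5)
(-52 + X(-9, D(-4)))² = (-52 + 5)² = (-47)² = 2209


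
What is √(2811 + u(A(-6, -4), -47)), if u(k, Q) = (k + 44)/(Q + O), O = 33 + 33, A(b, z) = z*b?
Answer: √1016063/19 ≈ 53.053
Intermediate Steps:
A(b, z) = b*z
O = 66
u(k, Q) = (44 + k)/(66 + Q) (u(k, Q) = (k + 44)/(Q + 66) = (44 + k)/(66 + Q))
√(2811 + u(A(-6, -4), -47)) = √(2811 + (44 - 6*(-4))/(66 - 47)) = √(2811 + (44 + 24)/19) = √(2811 + (1/19)*68) = √(2811 + 68/19) = √(53477/19) = √1016063/19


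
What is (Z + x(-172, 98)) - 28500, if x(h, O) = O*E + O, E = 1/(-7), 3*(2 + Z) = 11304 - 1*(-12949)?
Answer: -61001/3 ≈ -20334.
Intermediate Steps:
Z = 24247/3 (Z = -2 + (11304 - 1*(-12949))/3 = -2 + (11304 + 12949)/3 = -2 + (⅓)*24253 = -2 + 24253/3 = 24247/3 ≈ 8082.3)
E = -⅐ ≈ -0.14286
x(h, O) = 6*O/7 (x(h, O) = O*(-⅐) + O = -O/7 + O = 6*O/7)
(Z + x(-172, 98)) - 28500 = (24247/3 + (6/7)*98) - 28500 = (24247/3 + 84) - 28500 = 24499/3 - 28500 = -61001/3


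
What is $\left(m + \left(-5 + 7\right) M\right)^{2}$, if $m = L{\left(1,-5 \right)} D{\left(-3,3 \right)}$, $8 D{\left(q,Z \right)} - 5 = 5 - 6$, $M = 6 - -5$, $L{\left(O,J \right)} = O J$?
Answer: $\frac{1521}{4} \approx 380.25$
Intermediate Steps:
$L{\left(O,J \right)} = J O$
$M = 11$ ($M = 6 + 5 = 11$)
$D{\left(q,Z \right)} = \frac{1}{2}$ ($D{\left(q,Z \right)} = \frac{5}{8} + \frac{5 - 6}{8} = \frac{5}{8} + \frac{1}{8} \left(-1\right) = \frac{5}{8} - \frac{1}{8} = \frac{1}{2}$)
$m = - \frac{5}{2}$ ($m = \left(-5\right) 1 \cdot \frac{1}{2} = \left(-5\right) \frac{1}{2} = - \frac{5}{2} \approx -2.5$)
$\left(m + \left(-5 + 7\right) M\right)^{2} = \left(- \frac{5}{2} + \left(-5 + 7\right) 11\right)^{2} = \left(- \frac{5}{2} + 2 \cdot 11\right)^{2} = \left(- \frac{5}{2} + 22\right)^{2} = \left(\frac{39}{2}\right)^{2} = \frac{1521}{4}$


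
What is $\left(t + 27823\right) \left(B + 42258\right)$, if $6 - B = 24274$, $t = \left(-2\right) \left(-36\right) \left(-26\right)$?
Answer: $466858490$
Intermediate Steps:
$t = -1872$ ($t = 72 \left(-26\right) = -1872$)
$B = -24268$ ($B = 6 - 24274 = -24268$)
$\left(t + 27823\right) \left(B + 42258\right) = \left(-1872 + 27823\right) \left(-24268 + 42258\right) = 25951 \cdot 17990 = 466858490$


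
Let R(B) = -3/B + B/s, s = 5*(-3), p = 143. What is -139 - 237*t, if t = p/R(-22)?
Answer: -11257561/529 ≈ -21281.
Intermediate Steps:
s = -15
R(B) = -3/B - B/15 (R(B) = -3/B + B/(-15) = -3/B + B*(-1/15) = -3/B - B/15)
t = 47190/529 (t = 143/(-3/(-22) - 1/15*(-22)) = 143/(-3*(-1/22) + 22/15) = 143/(3/22 + 22/15) = 143/(529/330) = 143*(330/529) = 47190/529 ≈ 89.206)
-139 - 237*t = -139 - 237*47190/529 = -139 - 11184030/529 = -11257561/529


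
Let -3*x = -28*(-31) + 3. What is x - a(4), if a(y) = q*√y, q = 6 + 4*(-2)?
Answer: -859/3 ≈ -286.33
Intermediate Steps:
x = -871/3 (x = -(-28*(-31) + 3)/3 = -(868 + 3)/3 = -⅓*871 = -871/3 ≈ -290.33)
q = -2 (q = 6 - 8 = -2)
a(y) = -2*√y
x - a(4) = -871/3 - (-2)*√4 = -871/3 - (-2)*2 = -871/3 - 1*(-4) = -871/3 + 4 = -859/3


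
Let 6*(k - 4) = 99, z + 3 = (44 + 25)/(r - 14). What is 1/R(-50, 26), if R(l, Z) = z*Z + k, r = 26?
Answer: 1/92 ≈ 0.010870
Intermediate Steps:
z = 11/4 (z = -3 + (44 + 25)/(26 - 14) = -3 + 69/12 = -3 + 69*(1/12) = -3 + 23/4 = 11/4 ≈ 2.7500)
k = 41/2 (k = 4 + (⅙)*99 = 4 + 33/2 = 41/2 ≈ 20.500)
R(l, Z) = 41/2 + 11*Z/4 (R(l, Z) = 11*Z/4 + 41/2 = 41/2 + 11*Z/4)
1/R(-50, 26) = 1/(41/2 + (11/4)*26) = 1/(41/2 + 143/2) = 1/92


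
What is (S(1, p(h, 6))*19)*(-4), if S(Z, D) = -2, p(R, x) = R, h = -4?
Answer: 152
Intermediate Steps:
(S(1, p(h, 6))*19)*(-4) = -2*19*(-4) = -38*(-4) = 152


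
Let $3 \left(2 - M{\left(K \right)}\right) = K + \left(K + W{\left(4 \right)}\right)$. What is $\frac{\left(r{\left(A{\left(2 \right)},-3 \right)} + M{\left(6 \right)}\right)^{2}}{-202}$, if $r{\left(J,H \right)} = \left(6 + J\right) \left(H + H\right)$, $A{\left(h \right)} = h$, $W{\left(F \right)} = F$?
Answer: $- \frac{11858}{909} \approx -13.045$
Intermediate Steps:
$r{\left(J,H \right)} = 2 H \left(6 + J\right)$ ($r{\left(J,H \right)} = \left(6 + J\right) 2 H = 2 H \left(6 + J\right)$)
$M{\left(K \right)} = \frac{2}{3} - \frac{2 K}{3}$ ($M{\left(K \right)} = 2 - \frac{K + \left(K + 4\right)}{3} = 2 - \frac{K + \left(4 + K\right)}{3} = 2 - \frac{4 + 2 K}{3} = 2 - \left(\frac{4}{3} + \frac{2 K}{3}\right) = \frac{2}{3} - \frac{2 K}{3}$)
$\frac{\left(r{\left(A{\left(2 \right)},-3 \right)} + M{\left(6 \right)}\right)^{2}}{-202} = \frac{\left(2 \left(-3\right) \left(6 + 2\right) + \left(\frac{2}{3} - 4\right)\right)^{2}}{-202} = \left(2 \left(-3\right) 8 + \left(\frac{2}{3} - 4\right)\right)^{2} \left(- \frac{1}{202}\right) = \left(-48 - \frac{10}{3}\right)^{2} \left(- \frac{1}{202}\right) = \left(- \frac{154}{3}\right)^{2} \left(- \frac{1}{202}\right) = \frac{23716}{9} \left(- \frac{1}{202}\right) = - \frac{11858}{909}$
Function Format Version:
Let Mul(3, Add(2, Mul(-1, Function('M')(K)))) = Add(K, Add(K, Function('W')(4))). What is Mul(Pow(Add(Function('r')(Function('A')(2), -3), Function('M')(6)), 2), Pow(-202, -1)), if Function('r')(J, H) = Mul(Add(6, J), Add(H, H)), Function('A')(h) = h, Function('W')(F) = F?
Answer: Rational(-11858, 909) ≈ -13.045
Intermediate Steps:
Function('r')(J, H) = Mul(2, H, Add(6, J)) (Function('r')(J, H) = Mul(Add(6, J), Mul(2, H)) = Mul(2, H, Add(6, J)))
Function('M')(K) = Add(Rational(2, 3), Mul(Rational(-2, 3), K)) (Function('M')(K) = Add(2, Mul(Rational(-1, 3), Add(K, Add(K, 4)))) = Add(2, Mul(Rational(-1, 3), Add(K, Add(4, K)))) = Add(2, Mul(Rational(-1, 3), Add(4, Mul(2, K)))) = Add(2, Add(Rational(-4, 3), Mul(Rational(-2, 3), K))) = Add(Rational(2, 3), Mul(Rational(-2, 3), K)))
Mul(Pow(Add(Function('r')(Function('A')(2), -3), Function('M')(6)), 2), Pow(-202, -1)) = Mul(Pow(Add(Mul(2, -3, Add(6, 2)), Add(Rational(2, 3), Mul(Rational(-2, 3), 6))), 2), Pow(-202, -1)) = Mul(Pow(Add(Mul(2, -3, 8), Add(Rational(2, 3), -4)), 2), Rational(-1, 202)) = Mul(Pow(Add(-48, Rational(-10, 3)), 2), Rational(-1, 202)) = Mul(Pow(Rational(-154, 3), 2), Rational(-1, 202)) = Mul(Rational(23716, 9), Rational(-1, 202)) = Rational(-11858, 909)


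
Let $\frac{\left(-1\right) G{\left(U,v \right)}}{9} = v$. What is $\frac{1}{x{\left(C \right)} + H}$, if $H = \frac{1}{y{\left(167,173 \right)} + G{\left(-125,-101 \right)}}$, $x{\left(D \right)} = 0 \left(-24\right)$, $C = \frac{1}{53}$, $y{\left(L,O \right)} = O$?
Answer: $1082$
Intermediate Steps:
$C = \frac{1}{53} \approx 0.018868$
$G{\left(U,v \right)} = - 9 v$
$x{\left(D \right)} = 0$
$H = \frac{1}{1082}$ ($H = \frac{1}{173 - -909} = \frac{1}{173 + 909} = \frac{1}{1082} \approx 0.00092421$)
$\frac{1}{x{\left(C \right)} + H} = \frac{1}{0 + \frac{1}{1082}} = \frac{1}{\frac{1}{1082}} = 1082$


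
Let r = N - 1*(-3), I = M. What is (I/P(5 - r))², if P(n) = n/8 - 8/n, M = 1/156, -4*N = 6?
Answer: 784/65173329 ≈ 1.2029e-5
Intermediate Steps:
N = -3/2 (N = -¼*6 = -3/2 ≈ -1.5000)
M = 1/156 ≈ 0.0064103
I = 1/156 ≈ 0.0064103
r = 3/2 (r = -3/2 - 1*(-3) = -3/2 + 3 = 3/2 ≈ 1.5000)
P(n) = -8/n + n/8 (P(n) = n*(⅛) - 8/n = n/8 - 8/n = -8/n + n/8)
(I/P(5 - r))² = (1/(156*(-8/(5 - 1*3/2) + (5 - 1*3/2)/8)))² = (1/(156*(-8/(5 - 3/2) + (5 - 3/2)/8)))² = (1/(156*(-8/7/2 + (⅛)*(7/2))))² = (1/(156*(-8*2/7 + 7/16)))² = (1/(156*(-16/7 + 7/16)))² = (1/(156*(-207/112)))² = ((1/156)*(-112/207))² = (-28/8073)² = 784/65173329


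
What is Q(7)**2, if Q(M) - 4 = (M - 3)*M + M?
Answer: 1521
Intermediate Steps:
Q(M) = 4 + M + M*(-3 + M) (Q(M) = 4 + ((M - 3)*M + M) = 4 + ((-3 + M)*M + M) = 4 + (M*(-3 + M) + M) = 4 + (M + M*(-3 + M)) = 4 + M + M*(-3 + M))
Q(7)**2 = (4 + 7**2 - 2*7)**2 = (4 + 49 - 14)**2 = 39**2 = 1521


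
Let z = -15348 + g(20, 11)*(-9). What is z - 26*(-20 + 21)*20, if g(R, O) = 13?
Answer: -15985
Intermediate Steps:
z = -15465 (z = -15348 + 13*(-9) = -15348 - 117 = -15465)
z - 26*(-20 + 21)*20 = -15465 - 26*(-20 + 21)*20 = -15465 - 26*20 = -15465 - 520 = -15985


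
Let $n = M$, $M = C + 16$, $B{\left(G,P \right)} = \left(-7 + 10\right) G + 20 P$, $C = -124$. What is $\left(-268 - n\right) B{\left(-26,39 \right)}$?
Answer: $-112320$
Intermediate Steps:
$B{\left(G,P \right)} = 3 G + 20 P$
$M = -108$ ($M = -124 + 16 = -108$)
$n = -108$
$\left(-268 - n\right) B{\left(-26,39 \right)} = \left(-268 - -108\right) \left(3 \left(-26\right) + 20 \cdot 39\right) = \left(-268 + 108\right) \left(-78 + 780\right) = \left(-160\right) 702 = -112320$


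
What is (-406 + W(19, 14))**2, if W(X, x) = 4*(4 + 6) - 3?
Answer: 136161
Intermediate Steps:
W(X, x) = 37 (W(X, x) = 4*10 - 3 = 40 - 3 = 37)
(-406 + W(19, 14))**2 = (-406 + 37)**2 = (-369)**2 = 136161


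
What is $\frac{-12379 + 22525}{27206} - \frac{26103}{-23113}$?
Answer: $\frac{472331358}{314406139} \approx 1.5023$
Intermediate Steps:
$\frac{-12379 + 22525}{27206} - \frac{26103}{-23113} = 10146 \cdot \frac{1}{27206} - - \frac{26103}{23113} = \frac{5073}{13603} + \frac{26103}{23113} = \frac{472331358}{314406139}$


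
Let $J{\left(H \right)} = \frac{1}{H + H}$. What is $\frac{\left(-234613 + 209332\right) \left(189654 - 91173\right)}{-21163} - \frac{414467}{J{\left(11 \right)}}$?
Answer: $- \frac{190480334501}{21163} \approx -9.0006 \cdot 10^{6}$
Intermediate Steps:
$J{\left(H \right)} = \frac{1}{2 H}$
$\frac{\left(-234613 + 209332\right) \left(189654 - 91173\right)}{-21163} - \frac{414467}{J{\left(11 \right)}} = \frac{\left(-234613 + 209332\right) \left(189654 - 91173\right)}{-21163} - \frac{414467}{\frac{1}{2} \cdot \frac{1}{11}} = \left(-25281\right) 98481 \left(- \frac{1}{21163}\right) - \frac{414467}{\frac{1}{2} \cdot \frac{1}{11}} = \left(-2489698161\right) \left(- \frac{1}{21163}\right) - 414467 \frac{1}{\frac{1}{22}} = \frac{2489698161}{21163} - 9118274 = - \frac{190480334501}{21163}$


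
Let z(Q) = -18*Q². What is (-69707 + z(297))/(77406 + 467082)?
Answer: -1657469/544488 ≈ -3.0441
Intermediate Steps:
(-69707 + z(297))/(77406 + 467082) = (-69707 - 18*297²)/(77406 + 467082) = (-69707 - 18*88209)/544488 = (-69707 - 1587762)*(1/544488) = -1657469*1/544488 = -1657469/544488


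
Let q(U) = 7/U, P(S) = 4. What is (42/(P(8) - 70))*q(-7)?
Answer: 7/11 ≈ 0.63636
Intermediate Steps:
(42/(P(8) - 70))*q(-7) = (42/(4 - 70))*(7/(-7)) = (42/(-66))*(7*(-1/7)) = (42*(-1/66))*(-1) = -7/11*(-1) = 7/11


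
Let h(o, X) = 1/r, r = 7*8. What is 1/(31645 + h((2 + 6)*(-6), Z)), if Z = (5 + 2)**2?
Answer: 56/1772121 ≈ 3.1601e-5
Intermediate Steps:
r = 56
Z = 49 (Z = 7**2 = 49)
h(o, X) = 1/56
1/(31645 + h((2 + 6)*(-6), Z)) = 1/(31645 + 1/56) = 1/(1772121/56) = 56/1772121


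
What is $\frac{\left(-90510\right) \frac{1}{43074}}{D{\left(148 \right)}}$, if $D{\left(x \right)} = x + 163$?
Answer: $- \frac{15085}{2232669} \approx -0.0067565$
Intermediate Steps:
$D{\left(x \right)} = 163 + x$
$\frac{\left(-90510\right) \frac{1}{43074}}{D{\left(148 \right)}} = \frac{\left(-90510\right) \frac{1}{43074}}{163 + 148} = \frac{\left(-90510\right) \frac{1}{43074}}{311} = \left(- \frac{15085}{7179}\right) \frac{1}{311} = - \frac{15085}{2232669}$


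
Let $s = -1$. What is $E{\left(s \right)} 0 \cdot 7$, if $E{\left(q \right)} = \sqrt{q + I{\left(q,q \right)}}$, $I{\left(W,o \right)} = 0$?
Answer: $0$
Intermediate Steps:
$E{\left(q \right)} = \sqrt{q}$ ($E{\left(q \right)} = \sqrt{q + 0} = \sqrt{q}$)
$E{\left(s \right)} 0 \cdot 7 = \sqrt{-1} \cdot 0 \cdot 7 = i 0 = 0$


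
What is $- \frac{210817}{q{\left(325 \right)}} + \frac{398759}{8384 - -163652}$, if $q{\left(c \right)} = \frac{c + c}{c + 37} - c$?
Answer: $\frac{411740995567}{629006625} \approx 654.59$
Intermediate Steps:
$q{\left(c \right)} = - c + \frac{2 c}{37 + c}$ ($q{\left(c \right)} = \frac{2 c}{37 + c} - c = - c + \frac{2 c}{37 + c}$)
$- \frac{210817}{q{\left(325 \right)}} + \frac{398759}{8384 - -163652} = - \frac{210817}{\left(-1\right) 325 \frac{1}{37 + 325} \left(35 + 325\right)} + \frac{398759}{8384 - -163652} = - \frac{210817}{\left(-1\right) 325 \cdot \frac{1}{362} \cdot 360} + \frac{398759}{8384 + 163652} = - \frac{210817}{\left(-1\right) 325 \cdot \frac{1}{362} \cdot 360} + \frac{398759}{172036} = - \frac{210817}{- \frac{58500}{181}} + 398759 \cdot \frac{1}{172036} = \left(-210817\right) \left(- \frac{181}{58500}\right) + \frac{398759}{172036} = \frac{38157877}{58500} + \frac{398759}{172036} = \frac{411740995567}{629006625}$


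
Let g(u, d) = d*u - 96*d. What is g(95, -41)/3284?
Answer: 41/3284 ≈ 0.012485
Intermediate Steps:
g(u, d) = -96*d + d*u
g(95, -41)/3284 = -41*(-96 + 95)/3284 = -41*(-1)*(1/3284) = 41*(1/3284) = 41/3284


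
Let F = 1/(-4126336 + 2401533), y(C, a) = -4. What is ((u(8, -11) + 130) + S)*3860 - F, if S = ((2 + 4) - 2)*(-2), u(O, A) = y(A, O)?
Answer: 785613270441/1724803 ≈ 4.5548e+5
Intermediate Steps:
u(O, A) = -4
S = -8 (S = (6 - 2)*(-2) = 4*(-2) = -8)
F = -1/1724803 (F = 1/(-1724803) = -1/1724803 ≈ -5.7978e-7)
((u(8, -11) + 130) + S)*3860 - F = ((-4 + 130) - 8)*3860 - 1*(-1/1724803) = (126 - 8)*3860 + 1/1724803 = 118*3860 + 1/1724803 = 455480 + 1/1724803 = 785613270441/1724803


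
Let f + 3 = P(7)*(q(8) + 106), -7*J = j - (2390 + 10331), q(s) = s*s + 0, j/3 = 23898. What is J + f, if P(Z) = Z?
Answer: -50664/7 ≈ -7237.7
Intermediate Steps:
j = 71694 (j = 3*23898 = 71694)
q(s) = s² (q(s) = s² + 0 = s²)
J = -58973/7 (J = -(71694 - (2390 + 10331))/7 = -(71694 - 1*12721)/7 = -(71694 - 12721)/7 = -⅐*58973 = -58973/7 ≈ -8424.7)
f = 1187 (f = -3 + 7*(8² + 106) = -3 + 7*(64 + 106) = -3 + 7*170 = -3 + 1190 = 1187)
J + f = -58973/7 + 1187 = -50664/7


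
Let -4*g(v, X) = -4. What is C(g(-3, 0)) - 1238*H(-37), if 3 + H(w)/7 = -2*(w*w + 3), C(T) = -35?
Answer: 23805467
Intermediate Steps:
g(v, X) = 1 (g(v, X) = -¼*(-4) = 1)
H(w) = -63 - 14*w² (H(w) = -21 + 7*(-2*(w*w + 3)) = -21 + 7*(-2*(w² + 3)) = -21 + 7*(-2*(3 + w²)) = -21 + 7*(-6 - 2*w²) = -21 + (-42 - 14*w²) = -63 - 14*w²)
C(g(-3, 0)) - 1238*H(-37) = -35 - 1238*(-63 - 14*(-37)²) = -35 - 1238*(-63 - 14*1369) = -35 - 1238*(-63 - 19166) = -35 - 1238*(-19229) = -35 + 23805502 = 23805467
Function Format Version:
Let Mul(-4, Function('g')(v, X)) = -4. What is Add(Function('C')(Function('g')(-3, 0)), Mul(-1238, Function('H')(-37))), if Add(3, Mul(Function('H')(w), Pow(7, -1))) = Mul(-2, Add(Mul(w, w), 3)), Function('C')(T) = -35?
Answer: 23805467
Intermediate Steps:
Function('g')(v, X) = 1 (Function('g')(v, X) = Mul(Rational(-1, 4), -4) = 1)
Function('H')(w) = Add(-63, Mul(-14, Pow(w, 2))) (Function('H')(w) = Add(-21, Mul(7, Mul(-2, Add(Mul(w, w), 3)))) = Add(-21, Mul(7, Mul(-2, Add(Pow(w, 2), 3)))) = Add(-21, Mul(7, Mul(-2, Add(3, Pow(w, 2))))) = Add(-21, Mul(7, Add(-6, Mul(-2, Pow(w, 2))))) = Add(-21, Add(-42, Mul(-14, Pow(w, 2)))) = Add(-63, Mul(-14, Pow(w, 2))))
Add(Function('C')(Function('g')(-3, 0)), Mul(-1238, Function('H')(-37))) = Add(-35, Mul(-1238, Add(-63, Mul(-14, Pow(-37, 2))))) = Add(-35, Mul(-1238, Add(-63, Mul(-14, 1369)))) = Add(-35, Mul(-1238, Add(-63, -19166))) = Add(-35, Mul(-1238, -19229)) = Add(-35, 23805502) = 23805467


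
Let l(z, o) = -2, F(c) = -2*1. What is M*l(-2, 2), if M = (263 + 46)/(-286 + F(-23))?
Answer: 103/48 ≈ 2.1458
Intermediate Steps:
F(c) = -2
M = -103/96 (M = (263 + 46)/(-286 - 2) = 309/(-288) = 309*(-1/288) = -103/96 ≈ -1.0729)
M*l(-2, 2) = -103/96*(-2) = 103/48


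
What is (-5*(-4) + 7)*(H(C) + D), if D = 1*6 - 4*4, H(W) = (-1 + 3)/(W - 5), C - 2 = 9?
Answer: -261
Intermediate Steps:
C = 11 (C = 2 + 9 = 11)
H(W) = 2/(-5 + W)
D = -10 (D = 6 - 16 = -10)
(-5*(-4) + 7)*(H(C) + D) = (-5*(-4) + 7)*(2/(-5 + 11) - 10) = (20 + 7)*(2/6 - 10) = 27*(2*(⅙) - 10) = 27*(⅓ - 10) = 27*(-29/3) = -261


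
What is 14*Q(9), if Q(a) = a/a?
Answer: 14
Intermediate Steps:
Q(a) = 1
14*Q(9) = 14*1 = 14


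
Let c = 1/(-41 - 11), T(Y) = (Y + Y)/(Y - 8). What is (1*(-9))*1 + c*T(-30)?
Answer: -4461/494 ≈ -9.0304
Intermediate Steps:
T(Y) = 2*Y/(-8 + Y) (T(Y) = (2*Y)/(-8 + Y) = 2*Y/(-8 + Y))
c = -1/52 (c = 1/(-52) = -1/52 ≈ -0.019231)
(1*(-9))*1 + c*T(-30) = (1*(-9))*1 - (-30)/(26*(-8 - 30)) = -9*1 - (-30)/(26*(-38)) = -9 - (-30)*(-1)/(26*38) = -9 - 1/52*30/19 = -9 - 15/494 = -4461/494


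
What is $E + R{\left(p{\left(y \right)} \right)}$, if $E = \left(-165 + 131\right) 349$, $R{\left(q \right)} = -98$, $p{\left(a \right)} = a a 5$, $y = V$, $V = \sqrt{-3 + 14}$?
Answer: $-11964$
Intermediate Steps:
$V = \sqrt{11} \approx 3.3166$
$y = \sqrt{11} \approx 3.3166$
$p{\left(a \right)} = 5 a^{2}$ ($p{\left(a \right)} = a^{2} \cdot 5 = 5 a^{2}$)
$E = -11866$ ($E = \left(-34\right) 349 = -11866$)
$E + R{\left(p{\left(y \right)} \right)} = -11866 - 98 = -11964$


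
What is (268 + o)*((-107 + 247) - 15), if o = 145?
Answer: 51625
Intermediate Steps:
(268 + o)*((-107 + 247) - 15) = (268 + 145)*((-107 + 247) - 15) = 413*(140 - 15) = 413*125 = 51625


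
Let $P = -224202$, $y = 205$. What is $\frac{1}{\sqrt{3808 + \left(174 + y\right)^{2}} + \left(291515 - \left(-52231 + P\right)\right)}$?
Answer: $\frac{567948}{322564783255} - \frac{\sqrt{147449}}{322564783255} \approx 1.7595 \cdot 10^{-6}$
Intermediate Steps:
$\frac{1}{\sqrt{3808 + \left(174 + y\right)^{2}} + \left(291515 - \left(-52231 + P\right)\right)} = \frac{1}{\sqrt{3808 + \left(174 + 205\right)^{2}} + \left(291515 + \left(52231 - -224202\right)\right)} = \frac{1}{\sqrt{3808 + 379^{2}} + \left(291515 + \left(52231 + 224202\right)\right)} = \frac{1}{\sqrt{3808 + 143641} + \left(291515 + 276433\right)} = \frac{1}{\sqrt{147449} + 567948} = \frac{1}{567948 + \sqrt{147449}}$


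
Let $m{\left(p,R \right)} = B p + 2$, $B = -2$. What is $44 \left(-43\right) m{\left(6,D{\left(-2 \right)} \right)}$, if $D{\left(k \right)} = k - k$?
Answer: $18920$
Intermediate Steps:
$D{\left(k \right)} = 0$
$m{\left(p,R \right)} = 2 - 2 p$ ($m{\left(p,R \right)} = - 2 p + 2 = 2 - 2 p$)
$44 \left(-43\right) m{\left(6,D{\left(-2 \right)} \right)} = 44 \left(-43\right) \left(2 - 12\right) = - 1892 \left(2 - 12\right) = \left(-1892\right) \left(-10\right) = 18920$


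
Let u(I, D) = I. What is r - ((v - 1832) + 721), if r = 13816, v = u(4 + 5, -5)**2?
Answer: 14846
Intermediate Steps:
v = 81 (v = (4 + 5)**2 = 9**2 = 81)
r - ((v - 1832) + 721) = 13816 - ((81 - 1832) + 721) = 13816 - (-1751 + 721) = 13816 - 1*(-1030) = 13816 + 1030 = 14846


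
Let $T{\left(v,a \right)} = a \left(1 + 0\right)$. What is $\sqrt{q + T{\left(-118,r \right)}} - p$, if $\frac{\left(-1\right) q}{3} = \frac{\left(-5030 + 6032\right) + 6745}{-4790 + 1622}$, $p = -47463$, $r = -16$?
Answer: $47463 + \frac{i \sqrt{603834}}{264} \approx 47463.0 + 2.9434 i$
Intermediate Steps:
$T{\left(v,a \right)} = a$ ($T{\left(v,a \right)} = a 1 = a$)
$q = \frac{7747}{1056}$ ($q = - 3 \frac{\left(-5030 + 6032\right) + 6745}{-4790 + 1622} = - 3 \frac{1002 + 6745}{-3168} = - 3 \cdot 7747 \left(- \frac{1}{3168}\right) = \left(-3\right) \left(- \frac{7747}{3168}\right) = \frac{7747}{1056} \approx 7.3362$)
$\sqrt{q + T{\left(-118,r \right)}} - p = \sqrt{\frac{7747}{1056} - 16} - -47463 = \sqrt{- \frac{9149}{1056}} + 47463 = \frac{i \sqrt{603834}}{264} + 47463 = 47463 + \frac{i \sqrt{603834}}{264}$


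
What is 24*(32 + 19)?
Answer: 1224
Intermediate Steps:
24*(32 + 19) = 24*51 = 1224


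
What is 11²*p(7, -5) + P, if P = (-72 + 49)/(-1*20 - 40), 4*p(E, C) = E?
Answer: 3182/15 ≈ 212.13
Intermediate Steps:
p(E, C) = E/4
P = 23/60 (P = -23/(-20 - 40) = -23/(-60) = -23*(-1/60) = 23/60 ≈ 0.38333)
11²*p(7, -5) + P = 11²*((¼)*7) + 23/60 = 121*(7/4) + 23/60 = 847/4 + 23/60 = 3182/15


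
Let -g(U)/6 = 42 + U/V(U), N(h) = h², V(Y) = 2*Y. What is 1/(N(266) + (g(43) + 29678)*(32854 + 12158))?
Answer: 1/1324458832 ≈ 7.5503e-10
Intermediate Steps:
g(U) = -255 (g(U) = -6*(42 + U/((2*U))) = -6*(42 + U*(1/(2*U))) = -6*(42 + ½) = -6*85/2 = -255)
1/(N(266) + (g(43) + 29678)*(32854 + 12158)) = 1/(266² + (-255 + 29678)*(32854 + 12158)) = 1/(70756 + 29423*45012) = 1/(70756 + 1324388076) = 1/1324458832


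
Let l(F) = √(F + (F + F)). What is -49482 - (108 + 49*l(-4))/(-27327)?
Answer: -450731502/9109 + 98*I*√3/27327 ≈ -49482.0 + 0.0062115*I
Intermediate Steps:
l(F) = √3*√F (l(F) = √(F + 2*F) = √(3*F) = √3*√F)
-49482 - (108 + 49*l(-4))/(-27327) = -49482 - (108 + 49*(√3*√(-4)))/(-27327) = -49482 - (108 + 49*(√3*(2*I)))*(-1)/27327 = -49482 - (108 + 49*(2*I*√3))*(-1)/27327 = -49482 - (108 + 98*I*√3)*(-1)/27327 = -49482 - (-36/9109 - 98*I*√3/27327) = -49482 + (36/9109 + 98*I*√3/27327) = -450731502/9109 + 98*I*√3/27327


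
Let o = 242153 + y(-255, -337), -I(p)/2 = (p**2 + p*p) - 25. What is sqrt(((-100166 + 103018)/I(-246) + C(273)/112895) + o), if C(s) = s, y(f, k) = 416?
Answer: sqrt(45269498669078896320702890)/13661085265 ≈ 492.51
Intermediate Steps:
I(p) = 50 - 4*p**2 (I(p) = -2*((p**2 + p*p) - 25) = -2*((p**2 + p**2) - 25) = -2*(2*p**2 - 25) = -2*(-25 + 2*p**2) = 50 - 4*p**2)
o = 242569 (o = 242153 + 416 = 242569)
sqrt(((-100166 + 103018)/I(-246) + C(273)/112895) + o) = sqrt(((-100166 + 103018)/(50 - 4*(-246)**2) + 273/112895) + 242569) = sqrt((2852/(50 - 4*60516) + 273*(1/112895)) + 242569) = sqrt((2852/(50 - 242064) + 273/112895) + 242569) = sqrt((2852/(-242014) + 273/112895) + 242569) = sqrt((2852*(-1/242014) + 273/112895) + 242569) = sqrt((-1426/121007 + 273/112895) + 242569) = sqrt(-127953359/13661085265 + 242569) = sqrt(3313755663692426/13661085265) = sqrt(45269498669078896320702890)/13661085265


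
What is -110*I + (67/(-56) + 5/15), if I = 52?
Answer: -961105/168 ≈ -5720.9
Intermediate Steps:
-110*I + (67/(-56) + 5/15) = -110*52 + (67/(-56) + 5/15) = -5720 + (67*(-1/56) + 5*(1/15)) = -5720 + (-67/56 + ⅓) = -5720 - 145/168 = -961105/168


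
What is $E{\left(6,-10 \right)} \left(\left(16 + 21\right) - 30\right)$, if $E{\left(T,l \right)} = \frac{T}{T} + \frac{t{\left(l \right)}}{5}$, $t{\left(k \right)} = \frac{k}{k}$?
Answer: $\frac{42}{5} \approx 8.4$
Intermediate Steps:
$t{\left(k \right)} = 1$
$E{\left(T,l \right)} = \frac{6}{5}$ ($E{\left(T,l \right)} = \frac{T}{T} + 1 \cdot \frac{1}{5} = 1 + 1 \cdot \frac{1}{5} = 1 + \frac{1}{5} = \frac{6}{5}$)
$E{\left(6,-10 \right)} \left(\left(16 + 21\right) - 30\right) = \frac{6 \left(\left(16 + 21\right) - 30\right)}{5} = \frac{6 \left(37 - 30\right)}{5} = \frac{6}{5} \cdot 7 = \frac{42}{5}$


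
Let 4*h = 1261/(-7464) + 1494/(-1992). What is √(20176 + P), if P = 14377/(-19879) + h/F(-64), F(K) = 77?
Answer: √2633499355000485927715914/11425017912 ≈ 142.04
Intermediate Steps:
h = -6859/29856 (h = (1261/(-7464) + 1494/(-1992))/4 = (1261*(-1/7464) + 1494*(-1/1992))/4 = (-1261/7464 - ¾)/4 = (¼)*(-6859/7464) = -6859/29856 ≈ -0.22974)
P = -33187807885/45700071648 (P = 14377/(-19879) - 6859/29856/77 = 14377*(-1/19879) - 6859/29856*1/77 = -14377/19879 - 6859/2298912 = -33187807885/45700071648 ≈ -0.72621)
√(20176 + P) = √(20176 - 33187807885/45700071648) = √(922011457762163/45700071648) = √2633499355000485927715914/11425017912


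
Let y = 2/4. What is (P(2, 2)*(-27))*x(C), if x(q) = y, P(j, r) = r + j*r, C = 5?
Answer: -81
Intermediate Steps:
y = ½ (y = 2*(¼) = ½ ≈ 0.50000)
x(q) = ½
(P(2, 2)*(-27))*x(C) = ((2*(1 + 2))*(-27))*(½) = ((2*3)*(-27))*(½) = (6*(-27))*(½) = -162*½ = -81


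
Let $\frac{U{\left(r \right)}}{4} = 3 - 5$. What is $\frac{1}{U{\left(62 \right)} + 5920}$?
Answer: $\frac{1}{5912} \approx 0.00016915$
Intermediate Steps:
$U{\left(r \right)} = -8$ ($U{\left(r \right)} = 4 \left(3 - 5\right) = 4 \left(-2\right) = -8$)
$\frac{1}{U{\left(62 \right)} + 5920} = \frac{1}{-8 + 5920} = \frac{1}{5912}$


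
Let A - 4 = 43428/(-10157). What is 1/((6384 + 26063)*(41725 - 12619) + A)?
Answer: 1451/1370327855882 ≈ 1.0589e-9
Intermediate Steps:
A = -400/1451 (A = 4 + 43428/(-10157) = 4 + 43428*(-1/10157) = 4 - 6204/1451 = -400/1451 ≈ -0.27567)
1/((6384 + 26063)*(41725 - 12619) + A) = 1/((6384 + 26063)*(41725 - 12619) - 400/1451) = 1/(32447*29106 - 400/1451) = 1/(944402382 - 400/1451) = 1/(1370327855882/1451) = 1451/1370327855882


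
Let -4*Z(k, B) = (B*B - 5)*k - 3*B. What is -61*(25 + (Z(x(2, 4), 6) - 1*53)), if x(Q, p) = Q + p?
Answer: 4270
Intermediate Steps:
Z(k, B) = 3*B/4 - k*(-5 + B**2)/4 (Z(k, B) = -((B*B - 5)*k - 3*B)/4 = -((B**2 - 5)*k - 3*B)/4 = -((-5 + B**2)*k - 3*B)/4 = -(k*(-5 + B**2) - 3*B)/4 = -(-3*B + k*(-5 + B**2))/4 = 3*B/4 - k*(-5 + B**2)/4)
-61*(25 + (Z(x(2, 4), 6) - 1*53)) = -61*(25 + (((3/4)*6 + 5*(2 + 4)/4 - 1/4*(2 + 4)*6**2) - 1*53)) = -61*(25 + ((9/2 + (5/4)*6 - 1/4*6*36) - 53)) = -61*(25 + ((9/2 + 15/2 - 54) - 53)) = -61*(25 + (-42 - 53)) = -61*(25 - 95) = -61*(-70) = 4270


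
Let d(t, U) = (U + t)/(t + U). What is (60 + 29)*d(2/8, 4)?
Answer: 89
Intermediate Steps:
d(t, U) = 1 (d(t, U) = (U + t)/(U + t) = 1)
(60 + 29)*d(2/8, 4) = (60 + 29)*1 = 89*1 = 89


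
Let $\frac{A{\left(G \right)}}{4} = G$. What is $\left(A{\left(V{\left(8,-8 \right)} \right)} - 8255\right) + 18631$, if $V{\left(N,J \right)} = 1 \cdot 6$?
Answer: $10400$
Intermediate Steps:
$V{\left(N,J \right)} = 6$
$A{\left(G \right)} = 4 G$
$\left(A{\left(V{\left(8,-8 \right)} \right)} - 8255\right) + 18631 = \left(4 \cdot 6 - 8255\right) + 18631 = \left(24 - 8255\right) + 18631 = -8231 + 18631 = 10400$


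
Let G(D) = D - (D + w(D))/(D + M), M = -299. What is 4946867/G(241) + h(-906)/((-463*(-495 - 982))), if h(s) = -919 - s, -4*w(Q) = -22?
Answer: 13531679766515/670857831 ≈ 20171.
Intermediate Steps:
w(Q) = 11/2 (w(Q) = -¼*(-22) = 11/2)
G(D) = D - (11/2 + D)/(-299 + D) (G(D) = D - (D + 11/2)/(D - 299) = D - (11/2 + D)/(-299 + D))
4946867/G(241) + h(-906)/((-463*(-495 - 982))) = 4946867/(((-11/2 + 241² - 300*241)/(-299 + 241))) + (-919 - 1*(-906))/((-463*(-495 - 982))) = 4946867/(((-11/2 + 58081 - 72300)/(-58))) + (-919 + 906)/((-463*(-1477))) = 4946867/((-1/58*(-28449/2))) - 13/683851 = 4946867/(981/4) - 13*1/683851 = 4946867*(4/981) - 13/683851 = 19787468/981 - 13/683851 = 13531679766515/670857831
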